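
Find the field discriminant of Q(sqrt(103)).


For K = Q(sqrt(d)) with d squarefree: disc(K) = d if d = 1 mod 4, and disc(K) = 4d if d = 2 or 3 mod 4.
Here d = 103, and d mod 4 = 3.
d = 3 mod 4, not 1 (O_K = Z[sqrt(d)]), so disc(K) = 4d = 4 * (103) = 412

412


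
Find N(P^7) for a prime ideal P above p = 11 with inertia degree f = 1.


N(P^a) = p^(a*f)
= 11^(7*1)
= 11^7
= 19487171

19487171


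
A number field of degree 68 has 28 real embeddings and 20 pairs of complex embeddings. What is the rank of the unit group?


By Dirichlet's unit theorem:
rank = r1 + r2 - 1
= 28 + 20 - 1
= 47

47


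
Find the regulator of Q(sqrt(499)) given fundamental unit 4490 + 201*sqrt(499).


epsilon = 4490 + 201*sqrt(499)
= 8979.9999
R = ln(8979.9999)
= 9.1028

9.1028


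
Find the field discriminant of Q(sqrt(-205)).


For K = Q(sqrt(d)) with d squarefree: disc(K) = d if d = 1 mod 4, and disc(K) = 4d if d = 2 or 3 mod 4.
Here d = -205, and d mod 4 = 3.
d = 3 mod 4, not 1 (O_K = Z[sqrt(d)]), so disc(K) = 4d = 4 * (-205) = -820

-820


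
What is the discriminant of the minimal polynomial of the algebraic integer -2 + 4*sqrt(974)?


The element -2 + 4*sqrt(974) has minimal polynomial:
x^2 + 4*x - 15580
Discriminant = (4)^2 - 4*(-15580)
= 16 + 62320
= 62336

62336


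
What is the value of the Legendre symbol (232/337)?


p = 337 is prime, so compute (232/337) with the reciprocity algorithm (Jacobi-symbol steps: pull out 2s via (2/n), flip via reciprocity, reduce):
  pull out 2: (2/337) = +1  (since 337 mod 8 = 1)
  pull out 2: (2/337) = +1  (since 337 mod 8 = 1)
  pull out 2: (2/337) = +1  (since 337 mod 8 = 1)
  reciprocity: (29/337) -> +(337/29)
  reduce: (18/29)
  pull out 2: (2/29) = -1  (since 29 mod 8 = 5)
  reciprocity: (9/29) -> +(29/9)
  reduce: (2/9)
  pull out 2: (2/9) = +1  (since 9 mod 8 = 1)
  (1/9) = 1
Product of signs = -1
(232/337) = -1

-1


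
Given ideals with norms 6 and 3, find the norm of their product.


N(IJ) = N(I) * N(J)
= 6 * 3
= 18

18


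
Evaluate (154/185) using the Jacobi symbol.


Compute (154/185) via quadratic reciprocity:
  pull out 2: (2/185) = +1  (since 185 mod 8 = 1)
  reciprocity: (77/185) -> +(185/77)
  reduce: (31/77)
  reciprocity: (31/77) -> +(77/31)
  reduce: (15/31)
  reciprocity: (15/31) -> -(31/15)
  reduce: (1/15)
  (1/15) = 1
Product of signs = -1

-1


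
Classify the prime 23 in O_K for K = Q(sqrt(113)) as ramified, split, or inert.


K = Q(sqrt(113)). Since d mod 4 = 1, disc(K) = 113.
Check p | disc: 113 mod 23 = 21.
p does not divide disc. Compute Legendre symbol (d/p):
21^((23-1)/2) mod 23 = -1
(d/p) = -1, so p is inert: (p) stays prime with e=1, f=2, g=1.
Therefore p is inert.

inert


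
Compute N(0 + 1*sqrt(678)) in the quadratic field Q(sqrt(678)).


N(a + b*sqrt(d)) = a^2 - d*b^2
= (0)^2 - (678)*(1)^2
= 0 - 678
= -678

-678


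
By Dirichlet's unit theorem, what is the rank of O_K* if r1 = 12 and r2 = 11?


By Dirichlet's unit theorem:
rank = r1 + r2 - 1
= 12 + 11 - 1
= 22

22


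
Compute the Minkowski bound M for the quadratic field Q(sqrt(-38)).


d = -38, d mod 4 = 2, so disc(K) = 4d = -152; |disc(K)| = 152
Imaginary quadratic field, so n = 2, s = r2 = 1, r1 = 0
M = (n!/n^n) * (4/pi)^s * sqrt(|disc(K)|) = (2!/2^2) * (4/pi)^1 * sqrt(152)
= 0.5 * 1.273240 * 12.328828
= 7.8488

7.8488


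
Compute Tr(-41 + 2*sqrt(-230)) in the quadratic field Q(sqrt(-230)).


Tr(a + b*sqrt(d)) = (a + b*sqrt(d)) + (a - b*sqrt(d)) = 2a
= 2 * (-41)
= -82

-82


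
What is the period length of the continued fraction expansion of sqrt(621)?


Run the CF algorithm for sqrt(621).
a_0 = floor(sqrt(621)) = 24; set m_0=0, q_0=1.
Recurrence: m' = q*a - m,  q' = (d - m'^2)/q,  a' = floor((a_0 + m')/q').
  step 1: m=24, q=45, a=1
  step 2: m=21, q=4, a=11
  step 3: m=23, q=23, a=2
  step 4: m=23, q=4, a=11
  step 5: m=21, q=45, a=1
  step 6: m=24, q=1, a=48
a_6 = 2*a_0 = 48, so the period closes here.
sqrt(621) = [24; 1, 11, 2, 11, 1, 48]
Period length = 6

6


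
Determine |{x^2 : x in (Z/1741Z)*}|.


For prime p, the number of non-zero quadratic residues is (p-1)/2.
= (1741-1)/2
= 870

870


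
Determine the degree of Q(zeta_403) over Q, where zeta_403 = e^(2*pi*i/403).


The degree equals Euler's totient phi(403).
403 = 13 * 31
phi(403) = 360

360


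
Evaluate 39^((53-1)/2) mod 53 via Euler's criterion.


p = 53 is prime and the exponent is (p-1)/2 = 26, so by Euler's criterion 39^26 = (39/53) = +1 or -1 mod 53.
Compute by square-and-multiply:
  26 = 16 + 8 + 2 (binary 11010)
  Repeated squaring mod 53: 39^1 = 39, 39^2 = 37, 39^4 = 44, 39^8 = 28, 39^16 = 42
  39^26 = 39^16 * 39^8 * 39^2 = 42 * 28 * 37 mod 53
    42 * 28 = 1176 = 10 mod 53
    10 * 37 = 370 = 52 mod 53
  39^26 = 52 mod 53
Result 52 = p - 1 = -1 mod 53: 39 is a quadratic non-residue mod 53. As a residue in [0, p-1] the value is 52.
39^26 mod 53 = 52

52


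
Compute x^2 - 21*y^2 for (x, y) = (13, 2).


x^2 - d*y^2
= 13^2 - 21*2^2
= 169 - 84
= 85

85


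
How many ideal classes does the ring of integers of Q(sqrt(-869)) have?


K = Q(sqrt(-869)). d mod 4 = 3, so D = disc(K) = 4d = -3476
h(K) equals the number of primitive reduced positive-definite forms (a, b, c) = a*x^2 + b*x*y + c*y^2 with b^2 - 4ac = D,
where reduced means |b| <= a <= c, with b >= 0 whenever |b| = a or a = c, and primitive means gcd(a, b, c) = 1.
Reduced forces 3a^2 <= |D| = 3476, so 1 <= a <= 34; b must have the parity of D, and c = (b^2 - D)/(4a) must be an integer >= a.
Enumerate a = 1..34, b in [-a, a]:
  a=1: (1, 0, 869)  [1]
  a=2: (2, 2, 435)  [1]
  a=3: (3, -2, 290), (3, 2, 290)  [2]
  a=4: none
  a=5: (5, -2, 174), (5, 2, 174)  [2]
  a=6: (6, -2, 145), (6, 2, 145)  [2]
  a=7..8: none
  a=9: (9, -4, 97), (9, 4, 97)  [2]
  a=10: (10, -2, 87), (10, 2, 87)  [2]
  a=11: (11, 0, 79)  [1]
  a=12..14: none
  a=15: (15, -8, 59), (15, -2, 58), (15, 2, 58), (15, 8, 59)  [4]
  a=16: none
  a=17: (17, -14, 54), (17, 14, 54)  [2]
  a=18: (18, -14, 51), (18, 14, 51)  [2]
  a=19: (19, -18, 50), (19, 18, 50)  [2]
  a=20..21: none
  a=22: (22, 22, 45)  [1]
  a=23..24: none
  a=25: (25, -18, 38), (25, 18, 38)  [2]
  a=26: none
  a=27: (27, -14, 34), (27, 14, 34)  [2]
  a=28: none
  a=29: (29, -2, 30), (29, 2, 30)  [2]
  a=30: (30, -22, 33), (30, 22, 33)  [2]
  a=31..34: none
Total reduced forms: 1 + 1 + 2 + 2 + 2 + 2 + 2 + 1 + 4 + 2 + 2 + 2 + 1 + 2 + 2 + 2 + 2 = 32
h = 32

32


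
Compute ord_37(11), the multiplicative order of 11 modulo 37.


We want ord_37(11), the smallest k >= 1 with 11^k = 1 mod 37.
n = 37 = 37, phi(37) = 36; the order divides phi(n).
Divisors of 36: 1, 2, 3, 4, 6, 9, 12, 18, 36
Repeated squaring mod 37: 11^1 = 11, 11^2 = 10, 11^4 = 26, 11^8 = 10, 11^16 = 26, 11^32 = 10
Test divisors in increasing order:
  k=1: 11^1 = 11 mod 37
  k=2: 11^2 = 10 mod 37
  k=3: 11^3 = 10 * 11 = 36 mod 37
  k=4: 11^4 = 26 mod 37
  k=6: 11^6 = 26 * 10 = 1 mod 37  <- first divisor giving 1
Order = 6

6


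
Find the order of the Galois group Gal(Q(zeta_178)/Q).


|Gal(Q(zeta_178)/Q)| = phi(178)
= 88

88


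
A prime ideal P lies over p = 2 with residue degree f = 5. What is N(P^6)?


N(P^a) = p^(a*f)
= 2^(6*5)
= 2^30
= 1073741824

1073741824


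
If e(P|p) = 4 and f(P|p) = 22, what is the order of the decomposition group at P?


|D_P| = e * f
= 4 * 22
= 88

88


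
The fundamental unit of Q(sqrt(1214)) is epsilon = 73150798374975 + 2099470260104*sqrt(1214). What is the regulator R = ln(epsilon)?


epsilon = 73150798374975 + 2099470260104*sqrt(1214)
= 1.4630e+14
R = ln(1.4630e+14)
= 32.6167

32.6167


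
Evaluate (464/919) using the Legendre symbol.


p = 919 is prime, so compute (464/919) with the reciprocity algorithm (Jacobi-symbol steps: pull out 2s via (2/n), flip via reciprocity, reduce):
  pull out 2: (2/919) = +1  (since 919 mod 8 = 7)
  pull out 2: (2/919) = +1  (since 919 mod 8 = 7)
  pull out 2: (2/919) = +1  (since 919 mod 8 = 7)
  pull out 2: (2/919) = +1  (since 919 mod 8 = 7)
  reciprocity: (29/919) -> +(919/29)
  reduce: (20/29)
  pull out 2: (2/29) = -1  (since 29 mod 8 = 5)
  pull out 2: (2/29) = -1  (since 29 mod 8 = 5)
  reciprocity: (5/29) -> +(29/5)
  reduce: (4/5)
  pull out 2: (2/5) = -1  (since 5 mod 8 = 5)
  pull out 2: (2/5) = -1  (since 5 mod 8 = 5)
  (1/5) = 1
Product of signs = 1
(464/919) = 1

1


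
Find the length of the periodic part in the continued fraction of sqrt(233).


Run the CF algorithm for sqrt(233).
a_0 = floor(sqrt(233)) = 15; set m_0=0, q_0=1.
Recurrence: m' = q*a - m,  q' = (d - m'^2)/q,  a' = floor((a_0 + m')/q').
  step 1: m=15, q=8, a=3
  step 2: m=9, q=19, a=1
  step 3: m=10, q=7, a=3
  step 4: m=11, q=16, a=1
  step 5: m=5, q=13, a=1
  step 6: m=8, q=13, a=1
  step 7: m=5, q=16, a=1
  step 8: m=11, q=7, a=3
  step 9: m=10, q=19, a=1
  step 10: m=9, q=8, a=3
  step 11: m=15, q=1, a=30
a_11 = 2*a_0 = 30, so the period closes here.
sqrt(233) = [15; 3, 1, 3, 1, 1, 1, 1, 3, 1, 3, 30]
Period length = 11

11


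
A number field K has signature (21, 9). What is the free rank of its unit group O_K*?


By Dirichlet's unit theorem:
rank = r1 + r2 - 1
= 21 + 9 - 1
= 29

29


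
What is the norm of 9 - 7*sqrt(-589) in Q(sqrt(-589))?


N(a + b*sqrt(d)) = a^2 - d*b^2
= (9)^2 - (-589)*(-7)^2
= 81 + 28861
= 28942

28942


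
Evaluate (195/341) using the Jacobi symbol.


Compute (195/341) via quadratic reciprocity:
  reciprocity: (195/341) -> +(341/195)
  reduce: (146/195)
  pull out 2: (2/195) = -1  (since 195 mod 8 = 3)
  reciprocity: (73/195) -> +(195/73)
  reduce: (49/73)
  reciprocity: (49/73) -> +(73/49)
  reduce: (24/49)
  pull out 2: (2/49) = +1  (since 49 mod 8 = 1)
  pull out 2: (2/49) = +1  (since 49 mod 8 = 1)
  pull out 2: (2/49) = +1  (since 49 mod 8 = 1)
  reciprocity: (3/49) -> +(49/3)
  reduce: (1/3)
  (1/3) = 1
Product of signs = -1

-1


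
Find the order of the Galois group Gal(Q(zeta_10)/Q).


|Gal(Q(zeta_10)/Q)| = phi(10)
= 4

4


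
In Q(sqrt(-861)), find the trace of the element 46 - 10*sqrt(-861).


Tr(a + b*sqrt(d)) = (a + b*sqrt(d)) + (a - b*sqrt(d)) = 2a
= 2 * (46)
= 92

92


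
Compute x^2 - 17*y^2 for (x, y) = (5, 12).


x^2 - d*y^2
= 5^2 - 17*12^2
= 25 - 2448
= -2423

-2423


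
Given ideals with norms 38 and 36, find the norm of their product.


N(IJ) = N(I) * N(J)
= 38 * 36
= 1368

1368


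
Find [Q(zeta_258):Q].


The degree equals Euler's totient phi(258).
258 = 2 * 3 * 43
phi(258) = 84

84


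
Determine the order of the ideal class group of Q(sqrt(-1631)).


K = Q(sqrt(-1631)). d mod 4 = 1, so D = disc(K) = d = -1631
h(K) equals the number of primitive reduced positive-definite forms (a, b, c) = a*x^2 + b*x*y + c*y^2 with b^2 - 4ac = D,
where reduced means |b| <= a <= c, with b >= 0 whenever |b| = a or a = c, and primitive means gcd(a, b, c) = 1.
Reduced forces 3a^2 <= |D| = 1631, so 1 <= a <= 23; b must have the parity of D, and c = (b^2 - D)/(4a) must be an integer >= a.
Enumerate a = 1..23, b in [-a, a]:
  a=1: (1, 1, 408)  [1]
  a=2: (2, -1, 204), (2, 1, 204)  [2]
  a=3: (3, -1, 136), (3, 1, 136)  [2]
  a=4: (4, -1, 102), (4, 1, 102)  [2]
  a=5: (5, -3, 82), (5, 3, 82)  [2]
  a=6: (6, -5, 69), (6, -1, 68), (6, 1, 68), (6, 5, 69)  [4]
  a=7: (7, 7, 60)  [1]
  a=8: (8, -1, 51), (8, 1, 51)  [2]
  a=9: (9, -5, 46), (9, 5, 46)  [2]
  a=10: (10, -7, 42), (10, -3, 41), (10, 3, 41), (10, 7, 42)  [4]
  a=11: none
  a=12: (12, -7, 35), (12, -1, 34), (12, 1, 34), (12, 7, 35)  [4]
  a=13: none
  a=14: (14, -7, 30), (14, 7, 30)  [2]
  a=15: (15, -13, 30), (15, -7, 28), (15, 7, 28), (15, 13, 30)  [4]
  a=16: (16, -15, 29), (16, 15, 29)  [2]
  a=17: (17, -1, 24), (17, 1, 24)  [2]
  a=18: (18, -13, 25), (18, -5, 23), (18, 5, 23), (18, 13, 25)  [4]
  a=19: none
  a=20: (20, -17, 24), (20, -7, 21), (20, 7, 21), (20, 17, 24)  [4]
  a=21..23: none
Total reduced forms: 1 + 2 + 2 + 2 + 2 + 4 + 1 + 2 + 2 + 4 + 4 + 2 + 4 + 2 + 2 + 4 + 4 = 44
h = 44

44


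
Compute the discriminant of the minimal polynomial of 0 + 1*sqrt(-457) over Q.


The element 0 + 1*sqrt(-457) has minimal polynomial:
x^2 + 0*x + 457
Discriminant = (0)^2 - 4*(457)
= 0 - 1828
= -1828

-1828


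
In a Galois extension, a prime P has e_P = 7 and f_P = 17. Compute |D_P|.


|D_P| = e * f
= 7 * 17
= 119

119


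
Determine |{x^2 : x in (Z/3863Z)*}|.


For prime p, the number of non-zero quadratic residues is (p-1)/2.
= (3863-1)/2
= 1931

1931


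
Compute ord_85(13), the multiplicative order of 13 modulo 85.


We want ord_85(13), the smallest k >= 1 with 13^k = 1 mod 85.
n = 85 = 5 * 17, phi(85) = 64; the order divides phi(n).
Divisors of 64: 1, 2, 4, 8, 16, 32, 64
Repeated squaring mod 85: 13^1 = 13, 13^2 = 84, 13^4 = 1, 13^8 = 1, 13^16 = 1, 13^32 = 1, 13^64 = 1
Test divisors in increasing order:
  k=1: 13^1 = 13 mod 85
  k=2: 13^2 = 84 mod 85
  k=4: 13^4 = 1 mod 85  <- first divisor giving 1
Order = 4

4


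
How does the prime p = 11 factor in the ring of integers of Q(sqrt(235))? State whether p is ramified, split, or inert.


K = Q(sqrt(235)). Since d mod 4 = 3, disc(K) = 940.
Check p | disc: 940 mod 11 = 5.
p does not divide disc. Compute Legendre symbol (d/p):
4^((11-1)/2) mod 11 = 1
(d/p) = 1, so p splits: (p) = P*P' with e=1, f=1, g=2.
Therefore p is split.

split


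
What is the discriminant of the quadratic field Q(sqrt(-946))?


For K = Q(sqrt(d)) with d squarefree: disc(K) = d if d = 1 mod 4, and disc(K) = 4d if d = 2 or 3 mod 4.
Here d = -946, and d mod 4 = 2.
d = 2 mod 4, not 1 (O_K = Z[sqrt(d)]), so disc(K) = 4d = 4 * (-946) = -3784

-3784


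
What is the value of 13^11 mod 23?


p = 23 is prime and the exponent is (p-1)/2 = 11, so by Euler's criterion 13^11 = (13/23) = +1 or -1 mod 23.
Compute by square-and-multiply:
  11 = 8 + 2 + 1 (binary 1011)
  Repeated squaring mod 23: 13^1 = 13, 13^2 = 8, 13^4 = 18, 13^8 = 2
  13^11 = 13^8 * 13^2 * 13^1 = 2 * 8 * 13 mod 23
    2 * 8 = 16 = 16 mod 23
    16 * 13 = 208 = 1 mod 23
  13^11 = 1 mod 23
Result 1: 13 is a quadratic residue mod 23.
13^11 mod 23 = 1

1


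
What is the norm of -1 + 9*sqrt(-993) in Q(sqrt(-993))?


N(a + b*sqrt(d)) = a^2 - d*b^2
= (-1)^2 - (-993)*(9)^2
= 1 + 80433
= 80434

80434


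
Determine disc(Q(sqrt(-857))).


For K = Q(sqrt(d)) with d squarefree: disc(K) = d if d = 1 mod 4, and disc(K) = 4d if d = 2 or 3 mod 4.
Here d = -857, and d mod 4 = 3.
d = 3 mod 4, not 1 (O_K = Z[sqrt(d)]), so disc(K) = 4d = 4 * (-857) = -3428

-3428


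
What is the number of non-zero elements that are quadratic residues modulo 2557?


For prime p, the number of non-zero quadratic residues is (p-1)/2.
= (2557-1)/2
= 1278

1278


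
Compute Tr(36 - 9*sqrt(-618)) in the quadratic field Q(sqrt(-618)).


Tr(a + b*sqrt(d)) = (a + b*sqrt(d)) + (a - b*sqrt(d)) = 2a
= 2 * (36)
= 72

72


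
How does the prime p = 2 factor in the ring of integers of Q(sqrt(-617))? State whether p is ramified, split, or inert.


K = Q(sqrt(-617)). Since d mod 4 = 3, disc(K) = -2468.
Check p | disc: -2468 mod 2 = 0.
p divides disc, so p ramifies: (p) = P^2 with e=2, f=1, g=1.
Therefore p is ramified.

ramified


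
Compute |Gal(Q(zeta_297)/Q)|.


|Gal(Q(zeta_297)/Q)| = phi(297)
= 180

180


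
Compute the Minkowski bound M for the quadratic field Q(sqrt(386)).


d = 386, d mod 4 = 2, so disc(K) = 4d = 1544; |disc(K)| = 1544
Real quadratic field, so n = 2, s = r2 = 0, r1 = 2
M = (n!/n^n) * (4/pi)^s * sqrt(|disc(K)|) = (2!/2^2) * (4/pi)^0 * sqrt(1544)
= 0.5 * 1.000000 * 39.293765
= 19.6469

19.6469


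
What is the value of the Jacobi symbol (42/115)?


Compute (42/115) via quadratic reciprocity:
  pull out 2: (2/115) = -1  (since 115 mod 8 = 3)
  reciprocity: (21/115) -> +(115/21)
  reduce: (10/21)
  pull out 2: (2/21) = -1  (since 21 mod 8 = 5)
  reciprocity: (5/21) -> +(21/5)
  reduce: (1/5)
  (1/5) = 1
Product of signs = 1

1


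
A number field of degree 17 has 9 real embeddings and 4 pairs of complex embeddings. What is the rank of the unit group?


By Dirichlet's unit theorem:
rank = r1 + r2 - 1
= 9 + 4 - 1
= 12

12


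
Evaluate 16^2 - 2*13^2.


x^2 - d*y^2
= 16^2 - 2*13^2
= 256 - 338
= -82

-82


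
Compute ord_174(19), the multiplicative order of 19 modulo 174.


We want ord_174(19), the smallest k >= 1 with 19^k = 1 mod 174.
n = 174 = 2 * 3 * 29, phi(174) = 56; the order divides phi(n).
Divisors of 56: 1, 2, 4, 7, 8, 14, 28, 56
Repeated squaring mod 174: 19^1 = 19, 19^2 = 13, 19^4 = 169, 19^8 = 25, 19^16 = 103, 19^32 = 169
Test divisors in increasing order:
  k=1: 19^1 = 19 mod 174
  k=2: 19^2 = 13 mod 174
  k=4: 19^4 = 169 mod 174
  k=7: 19^7 = 169 * 13 * 19 = 157 mod 174
  k=8: 19^8 = 25 mod 174
  k=14: 19^14 = 25 * 169 * 13 = 115 mod 174
  k=28: 19^28 = 103 * 25 * 169 = 1 mod 174  <- first divisor giving 1
Order = 28

28


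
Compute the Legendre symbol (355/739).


p = 739 is prime, so compute (355/739) with the reciprocity algorithm (Jacobi-symbol steps: pull out 2s via (2/n), flip via reciprocity, reduce):
  reciprocity: (355/739) -> -(739/355)
  reduce: (29/355)
  reciprocity: (29/355) -> +(355/29)
  reduce: (7/29)
  reciprocity: (7/29) -> +(29/7)
  reduce: (1/7)
  (1/7) = 1
Product of signs = -1
(355/739) = -1

-1


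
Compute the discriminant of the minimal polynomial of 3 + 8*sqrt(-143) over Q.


The element 3 + 8*sqrt(-143) has minimal polynomial:
x^2 - 6*x + 9161
Discriminant = (-6)^2 - 4*(9161)
= 36 - 36644
= -36608

-36608


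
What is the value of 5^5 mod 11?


p = 11 is prime and the exponent is (p-1)/2 = 5, so by Euler's criterion 5^5 = (5/11) = +1 or -1 mod 11.
Compute by square-and-multiply:
  5 = 4 + 1 (binary 101)
  Repeated squaring mod 11: 5^1 = 5, 5^2 = 3, 5^4 = 9
  5^5 = 5^4 * 5^1 = 9 * 5 mod 11
    9 * 5 = 45 = 1 mod 11
  5^5 = 1 mod 11
Result 1: 5 is a quadratic residue mod 11.
5^5 mod 11 = 1

1


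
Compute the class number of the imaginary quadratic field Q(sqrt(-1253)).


K = Q(sqrt(-1253)). d mod 4 = 3, so D = disc(K) = 4d = -5012
h(K) equals the number of primitive reduced positive-definite forms (a, b, c) = a*x^2 + b*x*y + c*y^2 with b^2 - 4ac = D,
where reduced means |b| <= a <= c, with b >= 0 whenever |b| = a or a = c, and primitive means gcd(a, b, c) = 1.
Reduced forces 3a^2 <= |D| = 5012, so 1 <= a <= 40; b must have the parity of D, and c = (b^2 - D)/(4a) must be an integer >= a.
Enumerate a = 1..40, b in [-a, a]:
  a=1: (1, 0, 1253)  [1]
  a=2: (2, 2, 627)  [1]
  a=3: (3, -2, 418), (3, 2, 418)  [2]
  a=4..5: none
  a=6: (6, -2, 209), (6, 2, 209)  [2]
  a=7: (7, 0, 179)  [1]
  a=8: none
  a=9: (9, -8, 141), (9, 8, 141)  [2]
  a=10: none
  a=11: (11, -2, 114), (11, 2, 114)  [2]
  a=12..13: none
  a=14: (14, 14, 93)  [1]
  a=15..17: none
  a=18: (18, -10, 71), (18, 10, 71)  [2]
  a=19: (19, -2, 66), (19, 2, 66)  [2]
  a=20: none
  a=21: (21, -14, 62), (21, 14, 62)  [2]
  a=22: (22, -2, 57), (22, 2, 57)  [2]
  a=23: (23, -18, 58), (23, 18, 58)  [2]
  a=24..26: none
  a=27: (27, -8, 47), (27, 8, 47)  [2]
  a=28: none
  a=29: (29, -18, 46), (29, 18, 46)  [2]
  a=30: none
  a=31: (31, -14, 42), (31, 14, 42)  [2]
  a=32: none
  a=33: (33, -20, 41), (33, -2, 38), (33, 2, 38), (33, 20, 41)  [4]
  a=34..40: none
Total reduced forms: 1 + 1 + 2 + 2 + 1 + 2 + 2 + 1 + 2 + 2 + 2 + 2 + 2 + 2 + 2 + 2 + 4 = 32
h = 32

32


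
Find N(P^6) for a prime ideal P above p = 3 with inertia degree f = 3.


N(P^a) = p^(a*f)
= 3^(6*3)
= 3^18
= 387420489

387420489


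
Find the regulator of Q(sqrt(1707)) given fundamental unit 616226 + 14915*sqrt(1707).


epsilon = 616226 + 14915*sqrt(1707)
= 1.2325e+06
R = ln(1.2325e+06)
= 14.0245

14.0245


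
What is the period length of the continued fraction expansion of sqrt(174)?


Run the CF algorithm for sqrt(174).
a_0 = floor(sqrt(174)) = 13; set m_0=0, q_0=1.
Recurrence: m' = q*a - m,  q' = (d - m'^2)/q,  a' = floor((a_0 + m')/q').
  step 1: m=13, q=5, a=5
  step 2: m=12, q=6, a=4
  step 3: m=12, q=5, a=5
  step 4: m=13, q=1, a=26
a_4 = 2*a_0 = 26, so the period closes here.
sqrt(174) = [13; 5, 4, 5, 26]
Period length = 4

4


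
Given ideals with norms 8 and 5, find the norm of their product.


N(IJ) = N(I) * N(J)
= 8 * 5
= 40

40


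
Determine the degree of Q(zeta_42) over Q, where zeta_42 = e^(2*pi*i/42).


The degree equals Euler's totient phi(42).
42 = 2 * 3 * 7
phi(42) = 12

12


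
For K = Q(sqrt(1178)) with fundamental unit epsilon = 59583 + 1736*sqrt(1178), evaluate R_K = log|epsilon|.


epsilon = 59583 + 1736*sqrt(1178)
= 119166.0000
R = ln(119166.0000)
= 11.6883

11.6883


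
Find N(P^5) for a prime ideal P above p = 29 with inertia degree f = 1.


N(P^a) = p^(a*f)
= 29^(5*1)
= 29^5
= 20511149

20511149


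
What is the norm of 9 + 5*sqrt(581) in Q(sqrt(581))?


N(a + b*sqrt(d)) = a^2 - d*b^2
= (9)^2 - (581)*(5)^2
= 81 - 14525
= -14444

-14444


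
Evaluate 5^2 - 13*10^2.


x^2 - d*y^2
= 5^2 - 13*10^2
= 25 - 1300
= -1275

-1275


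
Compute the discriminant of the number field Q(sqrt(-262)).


For K = Q(sqrt(d)) with d squarefree: disc(K) = d if d = 1 mod 4, and disc(K) = 4d if d = 2 or 3 mod 4.
Here d = -262, and d mod 4 = 2.
d = 2 mod 4, not 1 (O_K = Z[sqrt(d)]), so disc(K) = 4d = 4 * (-262) = -1048

-1048


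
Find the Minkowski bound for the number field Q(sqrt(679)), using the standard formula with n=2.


d = 679, d mod 4 = 3, so disc(K) = 4d = 2716; |disc(K)| = 2716
Real quadratic field, so n = 2, s = r2 = 0, r1 = 2
M = (n!/n^n) * (4/pi)^s * sqrt(|disc(K)|) = (2!/2^2) * (4/pi)^0 * sqrt(2716)
= 0.5 * 1.000000 * 52.115257
= 26.0576

26.0576


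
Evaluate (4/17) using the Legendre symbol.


p = 17 is prime, so compute (4/17) with the reciprocity algorithm (Jacobi-symbol steps: pull out 2s via (2/n), flip via reciprocity, reduce):
  pull out 2: (2/17) = +1  (since 17 mod 8 = 1)
  pull out 2: (2/17) = +1  (since 17 mod 8 = 1)
  (1/17) = 1
Product of signs = 1
(4/17) = 1

1


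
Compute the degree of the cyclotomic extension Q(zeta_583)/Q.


The degree equals Euler's totient phi(583).
583 = 11 * 53
phi(583) = 520

520


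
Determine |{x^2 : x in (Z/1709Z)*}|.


For prime p, the number of non-zero quadratic residues is (p-1)/2.
= (1709-1)/2
= 854

854


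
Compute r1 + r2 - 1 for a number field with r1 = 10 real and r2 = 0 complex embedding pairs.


By Dirichlet's unit theorem:
rank = r1 + r2 - 1
= 10 + 0 - 1
= 9

9


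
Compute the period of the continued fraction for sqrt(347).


Run the CF algorithm for sqrt(347).
a_0 = floor(sqrt(347)) = 18; set m_0=0, q_0=1.
Recurrence: m' = q*a - m,  q' = (d - m'^2)/q,  a' = floor((a_0 + m')/q').
  step 1: m=18, q=23, a=1
  step 2: m=5, q=14, a=1
  step 3: m=9, q=19, a=1
  step 4: m=10, q=13, a=2
  step 5: m=16, q=7, a=4
  step 6: m=12, q=29, a=1
  step 7: m=17, q=2, a=17
  step 8: m=17, q=29, a=1
  step 9: m=12, q=7, a=4
  step 10: m=16, q=13, a=2
  step 11: m=10, q=19, a=1
  step 12: m=9, q=14, a=1
  step 13: m=5, q=23, a=1
  step 14: m=18, q=1, a=36
a_14 = 2*a_0 = 36, so the period closes here.
sqrt(347) = [18; 1, 1, 1, 2, 4, 1, 17, 1, 4, 2, 1, 1, 1, 36]
Period length = 14

14


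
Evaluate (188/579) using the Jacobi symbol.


Compute (188/579) via quadratic reciprocity:
  pull out 2: (2/579) = -1  (since 579 mod 8 = 3)
  pull out 2: (2/579) = -1  (since 579 mod 8 = 3)
  reciprocity: (47/579) -> -(579/47)
  reduce: (15/47)
  reciprocity: (15/47) -> -(47/15)
  reduce: (2/15)
  pull out 2: (2/15) = +1  (since 15 mod 8 = 7)
  (1/15) = 1
Product of signs = 1

1


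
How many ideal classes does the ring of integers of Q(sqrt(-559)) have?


K = Q(sqrt(-559)). d mod 4 = 1, so D = disc(K) = d = -559
h(K) equals the number of primitive reduced positive-definite forms (a, b, c) = a*x^2 + b*x*y + c*y^2 with b^2 - 4ac = D,
where reduced means |b| <= a <= c, with b >= 0 whenever |b| = a or a = c, and primitive means gcd(a, b, c) = 1.
Reduced forces 3a^2 <= |D| = 559, so 1 <= a <= 13; b must have the parity of D, and c = (b^2 - D)/(4a) must be an integer >= a.
Enumerate a = 1..13, b in [-a, a]:
  a=1: (1, 1, 140)  [1]
  a=2: (2, -1, 70), (2, 1, 70)  [2]
  a=3: none
  a=4: (4, -1, 35), (4, 1, 35)  [2]
  a=5: (5, -1, 28), (5, 1, 28)  [2]
  a=6: none
  a=7: (7, -1, 20), (7, 1, 20)  [2]
  a=8: (8, -7, 19), (8, 7, 19)  [2]
  a=9: none
  a=10: (10, -9, 16), (10, -1, 14), (10, 1, 14), (10, 9, 16)  [4]
  a=11..12: none
  a=13: (13, 13, 14)  [1]
Total reduced forms: 1 + 2 + 2 + 2 + 2 + 2 + 4 + 1 = 16
h = 16

16


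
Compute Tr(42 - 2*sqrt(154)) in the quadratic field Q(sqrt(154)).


Tr(a + b*sqrt(d)) = (a + b*sqrt(d)) + (a - b*sqrt(d)) = 2a
= 2 * (42)
= 84

84


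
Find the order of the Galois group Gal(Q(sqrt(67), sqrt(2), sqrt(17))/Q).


The 3 square roots of distinct primes are multiplicatively independent over Q,
so [K:Q] = 2^3 and Gal(K/Q) is isomorphic to (Z/2Z)^3.
|Gal| = 2^3 = 8

8


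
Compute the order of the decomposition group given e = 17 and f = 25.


|D_P| = e * f
= 17 * 25
= 425

425


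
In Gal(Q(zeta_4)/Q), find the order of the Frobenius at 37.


The Frobenius at p in Gal(Q(zeta_n)/Q) = (Z/nZ)* is the class of p, so its order is ord_4(37), the smallest k >= 1 with 37^k = 1 mod 4.
n = 4 = 2^2, phi(4) = 2; the order divides phi(n).
Divisors of 2: 1, 2
Repeated squaring mod 4: 37^1 = 1, 37^2 = 1
Test divisors in increasing order:
  k=1: 37^1 = 1 mod 4  <- first divisor giving 1
Order = 1

1


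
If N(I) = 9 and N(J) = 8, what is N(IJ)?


N(IJ) = N(I) * N(J)
= 9 * 8
= 72

72


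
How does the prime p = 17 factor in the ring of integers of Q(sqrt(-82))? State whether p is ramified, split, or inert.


K = Q(sqrt(-82)). Since d mod 4 = 2, disc(K) = -328.
Check p | disc: -328 mod 17 = 12.
p does not divide disc. Compute Legendre symbol (d/p):
3^((17-1)/2) mod 17 = -1
(d/p) = -1, so p is inert: (p) stays prime with e=1, f=2, g=1.
Therefore p is inert.

inert


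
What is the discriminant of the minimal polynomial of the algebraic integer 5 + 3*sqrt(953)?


The element 5 + 3*sqrt(953) has minimal polynomial:
x^2 - 10*x - 8552
Discriminant = (-10)^2 - 4*(-8552)
= 100 + 34208
= 34308

34308


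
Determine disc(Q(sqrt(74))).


For K = Q(sqrt(d)) with d squarefree: disc(K) = d if d = 1 mod 4, and disc(K) = 4d if d = 2 or 3 mod 4.
Here d = 74, and d mod 4 = 2.
d = 2 mod 4, not 1 (O_K = Z[sqrt(d)]), so disc(K) = 4d = 4 * (74) = 296

296


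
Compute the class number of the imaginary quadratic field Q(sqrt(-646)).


K = Q(sqrt(-646)). d mod 4 = 2, so D = disc(K) = 4d = -2584
h(K) equals the number of primitive reduced positive-definite forms (a, b, c) = a*x^2 + b*x*y + c*y^2 with b^2 - 4ac = D,
where reduced means |b| <= a <= c, with b >= 0 whenever |b| = a or a = c, and primitive means gcd(a, b, c) = 1.
Reduced forces 3a^2 <= |D| = 2584, so 1 <= a <= 29; b must have the parity of D, and c = (b^2 - D)/(4a) must be an integer >= a.
Enumerate a = 1..29, b in [-a, a]:
  a=1: (1, 0, 646)  [1]
  a=2: (2, 0, 323)  [1]
  a=3..4: none
  a=5: (5, -4, 130), (5, 4, 130)  [2]
  a=6..9: none
  a=10: (10, -4, 65), (10, 4, 65)  [2]
  a=11: (11, -10, 61), (11, 10, 61)  [2]
  a=12: none
  a=13: (13, -4, 50), (13, 4, 50)  [2]
  a=14..16: none
  a=17: (17, 0, 38)  [1]
  a=18: none
  a=19: (19, 0, 34)  [1]
  a=20..21: none
  a=22: (22, -12, 31), (22, 12, 31)  [2]
  a=23..24: none
  a=25: (25, -4, 26), (25, 4, 26)  [2]
  a=26..29: none
Total reduced forms: 1 + 1 + 2 + 2 + 2 + 2 + 1 + 1 + 2 + 2 = 16
h = 16

16


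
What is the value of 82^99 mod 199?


p = 199 is prime and the exponent is (p-1)/2 = 99, so by Euler's criterion 82^99 = (82/199) = +1 or -1 mod 199.
Compute by square-and-multiply:
  99 = 64 + 32 + 2 + 1 (binary 1100011)
  Repeated squaring mod 199: 82^1 = 82, 82^2 = 157, 82^4 = 172, 82^8 = 132, 82^16 = 111, 82^32 = 182, 82^64 = 90
  82^99 = 82^64 * 82^32 * 82^2 * 82^1 = 90 * 182 * 157 * 82 mod 199
    90 * 182 = 16380 = 62 mod 199
    62 * 157 = 9734 = 182 mod 199
    182 * 82 = 14924 = 198 mod 199
  82^99 = 198 mod 199
Result 198 = p - 1 = -1 mod 199: 82 is a quadratic non-residue mod 199. As a residue in [0, p-1] the value is 198.
82^99 mod 199 = 198

198


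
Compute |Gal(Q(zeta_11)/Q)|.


|Gal(Q(zeta_11)/Q)| = phi(11)
= 10

10


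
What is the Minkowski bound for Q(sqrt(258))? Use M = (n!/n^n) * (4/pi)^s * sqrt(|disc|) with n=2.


d = 258, d mod 4 = 2, so disc(K) = 4d = 1032; |disc(K)| = 1032
Real quadratic field, so n = 2, s = r2 = 0, r1 = 2
M = (n!/n^n) * (4/pi)^s * sqrt(|disc(K)|) = (2!/2^2) * (4/pi)^0 * sqrt(1032)
= 0.5 * 1.000000 * 32.124757
= 16.0624

16.0624


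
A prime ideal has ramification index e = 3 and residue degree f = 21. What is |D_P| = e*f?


|D_P| = e * f
= 3 * 21
= 63

63


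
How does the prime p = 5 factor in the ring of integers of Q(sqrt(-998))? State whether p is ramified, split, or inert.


K = Q(sqrt(-998)). Since d mod 4 = 2, disc(K) = -3992.
Check p | disc: -3992 mod 5 = 3.
p does not divide disc. Compute Legendre symbol (d/p):
2^((5-1)/2) mod 5 = -1
(d/p) = -1, so p is inert: (p) stays prime with e=1, f=2, g=1.
Therefore p is inert.

inert


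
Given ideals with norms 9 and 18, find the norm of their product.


N(IJ) = N(I) * N(J)
= 9 * 18
= 162

162


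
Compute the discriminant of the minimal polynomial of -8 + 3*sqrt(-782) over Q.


The element -8 + 3*sqrt(-782) has minimal polynomial:
x^2 + 16*x + 7102
Discriminant = (16)^2 - 4*(7102)
= 256 - 28408
= -28152

-28152


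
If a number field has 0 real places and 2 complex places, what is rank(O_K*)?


By Dirichlet's unit theorem:
rank = r1 + r2 - 1
= 0 + 2 - 1
= 1

1


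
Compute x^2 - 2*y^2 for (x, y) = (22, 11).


x^2 - d*y^2
= 22^2 - 2*11^2
= 484 - 242
= 242

242


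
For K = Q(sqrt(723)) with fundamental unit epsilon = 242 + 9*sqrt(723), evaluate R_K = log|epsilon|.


epsilon = 242 + 9*sqrt(723)
= 483.9979
R = ln(483.9979)
= 6.1821

6.1821


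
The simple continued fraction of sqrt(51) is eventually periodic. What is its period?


Run the CF algorithm for sqrt(51).
a_0 = floor(sqrt(51)) = 7; set m_0=0, q_0=1.
Recurrence: m' = q*a - m,  q' = (d - m'^2)/q,  a' = floor((a_0 + m')/q').
  step 1: m=7, q=2, a=7
  step 2: m=7, q=1, a=14
a_2 = 2*a_0 = 14, so the period closes here.
sqrt(51) = [7; 7, 14]
Period length = 2

2


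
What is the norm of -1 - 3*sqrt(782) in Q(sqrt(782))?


N(a + b*sqrt(d)) = a^2 - d*b^2
= (-1)^2 - (782)*(-3)^2
= 1 - 7038
= -7037

-7037


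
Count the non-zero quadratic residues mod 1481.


For prime p, the number of non-zero quadratic residues is (p-1)/2.
= (1481-1)/2
= 740

740


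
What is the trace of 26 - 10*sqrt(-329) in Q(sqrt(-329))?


Tr(a + b*sqrt(d)) = (a + b*sqrt(d)) + (a - b*sqrt(d)) = 2a
= 2 * (26)
= 52

52


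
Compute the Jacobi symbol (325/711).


Compute (325/711) via quadratic reciprocity:
  reciprocity: (325/711) -> +(711/325)
  reduce: (61/325)
  reciprocity: (61/325) -> +(325/61)
  reduce: (20/61)
  pull out 2: (2/61) = -1  (since 61 mod 8 = 5)
  pull out 2: (2/61) = -1  (since 61 mod 8 = 5)
  reciprocity: (5/61) -> +(61/5)
  reduce: (1/5)
  (1/5) = 1
Product of signs = 1

1


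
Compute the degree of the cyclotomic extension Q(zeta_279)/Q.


The degree equals Euler's totient phi(279).
279 = 3^2 * 31
phi(279) = 180

180


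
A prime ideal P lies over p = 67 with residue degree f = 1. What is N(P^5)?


N(P^a) = p^(a*f)
= 67^(5*1)
= 67^5
= 1350125107

1350125107


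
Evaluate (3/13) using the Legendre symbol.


p = 13 is prime, so compute (3/13) with the reciprocity algorithm (Jacobi-symbol steps: pull out 2s via (2/n), flip via reciprocity, reduce):
  reciprocity: (3/13) -> +(13/3)
  reduce: (1/3)
  (1/3) = 1
Product of signs = 1
(3/13) = 1

1


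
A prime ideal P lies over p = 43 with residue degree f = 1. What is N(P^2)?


N(P^a) = p^(a*f)
= 43^(2*1)
= 43^2
= 1849

1849


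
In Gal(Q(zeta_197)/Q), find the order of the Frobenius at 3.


The Frobenius at p in Gal(Q(zeta_n)/Q) = (Z/nZ)* is the class of p, so its order is ord_197(3), the smallest k >= 1 with 3^k = 1 mod 197.
n = 197 = 197, phi(197) = 196; the order divides phi(n).
Divisors of 196: 1, 2, 4, 7, 14, 28, 49, 98, 196
Repeated squaring mod 197: 3^1 = 3, 3^2 = 9, 3^4 = 81, 3^8 = 60, 3^16 = 54, 3^32 = 158, 3^64 = 142, 3^128 = 70
Test divisors in increasing order:
  k=1: 3^1 = 3 mod 197
  k=2: 3^2 = 9 mod 197
  k=4: 3^4 = 81 mod 197
  k=7: 3^7 = 81 * 9 * 3 = 20 mod 197
  k=14: 3^14 = 60 * 81 * 9 = 6 mod 197
  k=28: 3^28 = 54 * 60 * 81 = 36 mod 197
  k=49: 3^49 = 158 * 54 * 3 = 183 mod 197
  k=98: 3^98 = 142 * 158 * 9 = 196 mod 197
  k=196: 3^196 = 70 * 142 * 81 = 1 mod 197  <- first divisor giving 1
Order = 196

196


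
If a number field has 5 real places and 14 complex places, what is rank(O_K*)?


By Dirichlet's unit theorem:
rank = r1 + r2 - 1
= 5 + 14 - 1
= 18

18


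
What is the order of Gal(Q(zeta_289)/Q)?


|Gal(Q(zeta_289)/Q)| = phi(289)
= 272

272


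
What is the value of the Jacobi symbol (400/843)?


Compute (400/843) via quadratic reciprocity:
  pull out 2: (2/843) = -1  (since 843 mod 8 = 3)
  pull out 2: (2/843) = -1  (since 843 mod 8 = 3)
  pull out 2: (2/843) = -1  (since 843 mod 8 = 3)
  pull out 2: (2/843) = -1  (since 843 mod 8 = 3)
  reciprocity: (25/843) -> +(843/25)
  reduce: (18/25)
  pull out 2: (2/25) = +1  (since 25 mod 8 = 1)
  reciprocity: (9/25) -> +(25/9)
  reduce: (7/9)
  reciprocity: (7/9) -> +(9/7)
  reduce: (2/7)
  pull out 2: (2/7) = +1  (since 7 mod 8 = 7)
  (1/7) = 1
Product of signs = 1

1


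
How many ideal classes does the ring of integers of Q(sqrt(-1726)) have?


K = Q(sqrt(-1726)). d mod 4 = 2, so D = disc(K) = 4d = -6904
h(K) equals the number of primitive reduced positive-definite forms (a, b, c) = a*x^2 + b*x*y + c*y^2 with b^2 - 4ac = D,
where reduced means |b| <= a <= c, with b >= 0 whenever |b| = a or a = c, and primitive means gcd(a, b, c) = 1.
Reduced forces 3a^2 <= |D| = 6904, so 1 <= a <= 47; b must have the parity of D, and c = (b^2 - D)/(4a) must be an integer >= a.
Enumerate a = 1..47, b in [-a, a]:
  a=1: (1, 0, 1726)  [1]
  a=2: (2, 0, 863)  [1]
  a=3..4: none
  a=5: (5, -4, 346), (5, 4, 346)  [2]
  a=6..9: none
  a=10: (10, -4, 173), (10, 4, 173)  [2]
  a=11: (11, -2, 157), (11, 2, 157)  [2]
  a=12: none
  a=13: (13, -8, 134), (13, 8, 134)  [2]
  a=14..16: none
  a=17: (17, -10, 103), (17, 10, 103)  [2]
  a=18..21: none
  a=22: (22, -20, 83), (22, 20, 83)  [2]
  a=23..24: none
  a=25: (25, -14, 71), (25, 14, 71)  [2]
  a=26: (26, -8, 67), (26, 8, 67)  [2]
  a=27..30: none
  a=31: (31, -28, 62), (31, 28, 62)  [2]
  a=32..33: none
  a=34: (34, -24, 55), (34, 24, 55)  [2]
  a=35..40: none
  a=41: (41, -36, 50), (41, 36, 50)  [2]
  a=42..47: none
Total reduced forms: 1 + 1 + 2 + 2 + 2 + 2 + 2 + 2 + 2 + 2 + 2 + 2 + 2 = 24
h = 24

24


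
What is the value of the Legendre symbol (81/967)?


p = 967 is prime, so compute (81/967) with the reciprocity algorithm (Jacobi-symbol steps: pull out 2s via (2/n), flip via reciprocity, reduce):
  reciprocity: (81/967) -> +(967/81)
  reduce: (76/81)
  pull out 2: (2/81) = +1  (since 81 mod 8 = 1)
  pull out 2: (2/81) = +1  (since 81 mod 8 = 1)
  reciprocity: (19/81) -> +(81/19)
  reduce: (5/19)
  reciprocity: (5/19) -> +(19/5)
  reduce: (4/5)
  pull out 2: (2/5) = -1  (since 5 mod 8 = 5)
  pull out 2: (2/5) = -1  (since 5 mod 8 = 5)
  (1/5) = 1
Product of signs = 1
(81/967) = 1

1


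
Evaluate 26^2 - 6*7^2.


x^2 - d*y^2
= 26^2 - 6*7^2
= 676 - 294
= 382

382


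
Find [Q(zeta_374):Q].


The degree equals Euler's totient phi(374).
374 = 2 * 11 * 17
phi(374) = 160

160


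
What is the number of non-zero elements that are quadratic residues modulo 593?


For prime p, the number of non-zero quadratic residues is (p-1)/2.
= (593-1)/2
= 296

296


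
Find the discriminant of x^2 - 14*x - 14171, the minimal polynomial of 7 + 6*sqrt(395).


The element 7 + 6*sqrt(395) has minimal polynomial:
x^2 - 14*x - 14171
Discriminant = (-14)^2 - 4*(-14171)
= 196 + 56684
= 56880

56880


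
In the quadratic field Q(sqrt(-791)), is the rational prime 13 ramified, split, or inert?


K = Q(sqrt(-791)). Since d mod 4 = 1, disc(K) = -791.
Check p | disc: -791 mod 13 = 2.
p does not divide disc. Compute Legendre symbol (d/p):
2^((13-1)/2) mod 13 = -1
(d/p) = -1, so p is inert: (p) stays prime with e=1, f=2, g=1.
Therefore p is inert.

inert


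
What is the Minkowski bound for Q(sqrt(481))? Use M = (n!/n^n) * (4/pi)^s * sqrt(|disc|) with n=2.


d = 481, d mod 4 = 1, so disc(K) = d = 481; |disc(K)| = 481
Real quadratic field, so n = 2, s = r2 = 0, r1 = 2
M = (n!/n^n) * (4/pi)^s * sqrt(|disc(K)|) = (2!/2^2) * (4/pi)^0 * sqrt(481)
= 0.5 * 1.000000 * 21.931712
= 10.9659

10.9659


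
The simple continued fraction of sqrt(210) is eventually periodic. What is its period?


Run the CF algorithm for sqrt(210).
a_0 = floor(sqrt(210)) = 14; set m_0=0, q_0=1.
Recurrence: m' = q*a - m,  q' = (d - m'^2)/q,  a' = floor((a_0 + m')/q').
  step 1: m=14, q=14, a=2
  step 2: m=14, q=1, a=28
a_2 = 2*a_0 = 28, so the period closes here.
sqrt(210) = [14; 2, 28]
Period length = 2

2


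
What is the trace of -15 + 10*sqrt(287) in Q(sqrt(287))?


Tr(a + b*sqrt(d)) = (a + b*sqrt(d)) + (a - b*sqrt(d)) = 2a
= 2 * (-15)
= -30

-30


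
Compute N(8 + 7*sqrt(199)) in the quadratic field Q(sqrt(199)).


N(a + b*sqrt(d)) = a^2 - d*b^2
= (8)^2 - (199)*(7)^2
= 64 - 9751
= -9687

-9687


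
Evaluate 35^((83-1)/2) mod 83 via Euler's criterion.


p = 83 is prime and the exponent is (p-1)/2 = 41, so by Euler's criterion 35^41 = (35/83) = +1 or -1 mod 83.
Compute by square-and-multiply:
  41 = 32 + 8 + 1 (binary 101001)
  Repeated squaring mod 83: 35^1 = 35, 35^2 = 63, 35^4 = 68, 35^8 = 59, 35^16 = 78, 35^32 = 25
  35^41 = 35^32 * 35^8 * 35^1 = 25 * 59 * 35 mod 83
    25 * 59 = 1475 = 64 mod 83
    64 * 35 = 2240 = 82 mod 83
  35^41 = 82 mod 83
Result 82 = p - 1 = -1 mod 83: 35 is a quadratic non-residue mod 83. As a residue in [0, p-1] the value is 82.
35^41 mod 83 = 82

82


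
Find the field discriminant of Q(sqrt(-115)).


For K = Q(sqrt(d)) with d squarefree: disc(K) = d if d = 1 mod 4, and disc(K) = 4d if d = 2 or 3 mod 4.
Here d = -115, and d mod 4 = 1.
d = 1 mod 4 (O_K = Z[(1+sqrt(d))/2]), so disc(K) = d = -115

-115


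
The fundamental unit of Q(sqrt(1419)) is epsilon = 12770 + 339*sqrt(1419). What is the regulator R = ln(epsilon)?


epsilon = 12770 + 339*sqrt(1419)
= 25540.0000
R = ln(25540.0000)
= 10.1480

10.1480


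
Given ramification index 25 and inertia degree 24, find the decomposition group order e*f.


|D_P| = e * f
= 25 * 24
= 600

600


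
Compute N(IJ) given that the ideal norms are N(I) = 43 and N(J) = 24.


N(IJ) = N(I) * N(J)
= 43 * 24
= 1032

1032


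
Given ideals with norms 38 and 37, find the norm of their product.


N(IJ) = N(I) * N(J)
= 38 * 37
= 1406

1406


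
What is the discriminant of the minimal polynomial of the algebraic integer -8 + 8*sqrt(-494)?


The element -8 + 8*sqrt(-494) has minimal polynomial:
x^2 + 16*x + 31680
Discriminant = (16)^2 - 4*(31680)
= 256 - 126720
= -126464

-126464


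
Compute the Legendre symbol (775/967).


p = 967 is prime, so compute (775/967) with the reciprocity algorithm (Jacobi-symbol steps: pull out 2s via (2/n), flip via reciprocity, reduce):
  reciprocity: (775/967) -> -(967/775)
  reduce: (192/775)
  pull out 2: (2/775) = +1  (since 775 mod 8 = 7)
  pull out 2: (2/775) = +1  (since 775 mod 8 = 7)
  pull out 2: (2/775) = +1  (since 775 mod 8 = 7)
  pull out 2: (2/775) = +1  (since 775 mod 8 = 7)
  pull out 2: (2/775) = +1  (since 775 mod 8 = 7)
  pull out 2: (2/775) = +1  (since 775 mod 8 = 7)
  reciprocity: (3/775) -> -(775/3)
  reduce: (1/3)
  (1/3) = 1
Product of signs = 1
(775/967) = 1

1


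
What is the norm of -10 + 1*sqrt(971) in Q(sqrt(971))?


N(a + b*sqrt(d)) = a^2 - d*b^2
= (-10)^2 - (971)*(1)^2
= 100 - 971
= -871

-871


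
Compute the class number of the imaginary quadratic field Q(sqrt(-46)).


K = Q(sqrt(-46)). d mod 4 = 2, so D = disc(K) = 4d = -184
h(K) equals the number of primitive reduced positive-definite forms (a, b, c) = a*x^2 + b*x*y + c*y^2 with b^2 - 4ac = D,
where reduced means |b| <= a <= c, with b >= 0 whenever |b| = a or a = c, and primitive means gcd(a, b, c) = 1.
Reduced forces 3a^2 <= |D| = 184, so 1 <= a <= 7; b must have the parity of D, and c = (b^2 - D)/(4a) must be an integer >= a.
Enumerate a = 1..7, b in [-a, a]:
  a=1: (1, 0, 46)  [1]
  a=2: (2, 0, 23)  [1]
  a=3..4: none
  a=5: (5, -4, 10), (5, 4, 10)  [2]
  a=6..7: none
Total reduced forms: 1 + 1 + 2 = 4
h = 4

4
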